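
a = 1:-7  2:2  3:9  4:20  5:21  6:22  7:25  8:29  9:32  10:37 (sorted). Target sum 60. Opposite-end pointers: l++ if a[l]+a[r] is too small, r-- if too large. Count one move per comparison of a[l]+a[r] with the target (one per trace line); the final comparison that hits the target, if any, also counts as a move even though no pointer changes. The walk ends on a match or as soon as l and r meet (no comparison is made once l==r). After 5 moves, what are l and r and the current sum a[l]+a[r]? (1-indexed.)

l=1 r=10: -7+37=30 <60, l++
l=2 r=10: 2+37=39 <60, l++
l=3 r=10: 9+37=46 <60, l++
l=4 r=10: 20+37=57 <60, l++
l=5 r=10: 21+37=58 <60, l++

l=6, r=10, sum=59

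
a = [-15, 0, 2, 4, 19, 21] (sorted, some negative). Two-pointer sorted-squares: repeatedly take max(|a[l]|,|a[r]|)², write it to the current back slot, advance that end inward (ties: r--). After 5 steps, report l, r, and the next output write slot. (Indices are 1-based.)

[1,6] |-15|<=|21| out[6]=441 → r--
[1,5] |-15|<=|19| out[5]=361 → r--
[1,4] |-15|>|4| out[4]=225 → l++
[2,4] |0|<=|4| out[3]=16 → r--
[2,3] |0|<=|2| out[2]=4 → r--

l=2, r=2, next write slot=1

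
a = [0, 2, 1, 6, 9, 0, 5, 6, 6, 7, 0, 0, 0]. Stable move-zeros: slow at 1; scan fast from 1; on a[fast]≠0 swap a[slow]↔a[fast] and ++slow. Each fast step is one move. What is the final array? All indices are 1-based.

(s=1,f=1) a[fast]=0 → fast++
(s=1,f=2) a[fast]=2≠0 swap→a[1]=2 → slow++,fast++
(s=2,f=3) a[fast]=1≠0 swap→a[2]=1 → slow++,fast++
(s=3,f=4) a[fast]=6≠0 swap→a[3]=6 → slow++,fast++
(s=4,f=5) a[fast]=9≠0 swap→a[4]=9 → slow++,fast++
(s=5,f=6) a[fast]=0 → fast++
(s=5,f=7) a[fast]=5≠0 swap→a[5]=5 → slow++,fast++
(s=6,f=8) a[fast]=6≠0 swap→a[6]=6 → slow++,fast++
(s=7,f=9) a[fast]=6≠0 swap→a[7]=6 → slow++,fast++
(s=8,f=10) a[fast]=7≠0 swap→a[8]=7 → slow++,fast++
(s=9,f=11) a[fast]=0 → fast++
(s=9,f=12) a[fast]=0 → fast++
(s=9,f=13) a[fast]=0 → fast++

[2, 1, 6, 9, 5, 6, 6, 7, 0, 0, 0, 0, 0]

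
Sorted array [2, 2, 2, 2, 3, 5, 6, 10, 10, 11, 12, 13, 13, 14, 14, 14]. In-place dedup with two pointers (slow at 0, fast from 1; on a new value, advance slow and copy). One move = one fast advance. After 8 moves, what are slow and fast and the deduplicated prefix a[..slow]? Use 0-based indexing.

slow=4, fast=9, prefix=[2, 3, 5, 6, 10]

(s=0,f=1) a[fast]=2=a[slow] dup → fast++
(s=0,f=2) a[fast]=2=a[slow] dup → fast++
(s=0,f=3) a[fast]=2=a[slow] dup → fast++
(s=0,f=4) a[fast]=3≠a[slow]=2 write a[1]=3 → slow++,fast++
(s=1,f=5) a[fast]=5≠a[slow]=3 write a[2]=5 → slow++,fast++
(s=2,f=6) a[fast]=6≠a[slow]=5 write a[3]=6 → slow++,fast++
(s=3,f=7) a[fast]=10≠a[slow]=6 write a[4]=10 → slow++,fast++
(s=4,f=8) a[fast]=10=a[slow] dup → fast++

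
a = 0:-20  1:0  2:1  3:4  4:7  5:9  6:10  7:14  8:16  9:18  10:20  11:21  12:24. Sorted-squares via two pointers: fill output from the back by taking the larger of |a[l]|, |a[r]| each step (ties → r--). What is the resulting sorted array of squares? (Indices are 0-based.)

[0, 1, 16, 49, 81, 100, 196, 256, 324, 400, 400, 441, 576]

l=0 r=12: |-20|<=|24| out[12]=576, r--
l=0 r=11: |-20|<=|21| out[11]=441, r--
l=0 r=10: |-20|<=|20| out[10]=400, r--
l=0 r=9: |-20|>|18| out[9]=400, l++
l=1 r=9: |0|<=|18| out[8]=324, r--
l=1 r=8: |0|<=|16| out[7]=256, r--
l=1 r=7: |0|<=|14| out[6]=196, r--
l=1 r=6: |0|<=|10| out[5]=100, r--
l=1 r=5: |0|<=|9| out[4]=81, r--
l=1 r=4: |0|<=|7| out[3]=49, r--
l=1 r=3: |0|<=|4| out[2]=16, r--
l=1 r=2: |0|<=|1| out[1]=1, r--
l=1 r=1: |0|<=|0| out[0]=0, r--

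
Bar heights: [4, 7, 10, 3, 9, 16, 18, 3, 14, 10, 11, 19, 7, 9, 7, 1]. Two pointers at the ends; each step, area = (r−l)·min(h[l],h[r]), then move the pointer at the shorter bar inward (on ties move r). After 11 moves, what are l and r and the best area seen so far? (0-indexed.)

[0,15] min(4,1)*15=15 best=15 * → r--
[0,14] min(4,7)*14=56 best=56 * → l++
[1,14] min(7,7)*13=91 best=91 * → r--
[1,13] min(7,9)*12=84 best=91 → l++
[2,13] min(10,9)*11=99 best=99 * → r--
[2,12] min(10,7)*10=70 best=99 → r--
[2,11] min(10,19)*9=90 best=99 → l++
[3,11] min(3,19)*8=24 best=99 → l++
[4,11] min(9,19)*7=63 best=99 → l++
[5,11] min(16,19)*6=96 best=99 → l++
[6,11] min(18,19)*5=90 best=99 → l++

l=7, r=11, best area=99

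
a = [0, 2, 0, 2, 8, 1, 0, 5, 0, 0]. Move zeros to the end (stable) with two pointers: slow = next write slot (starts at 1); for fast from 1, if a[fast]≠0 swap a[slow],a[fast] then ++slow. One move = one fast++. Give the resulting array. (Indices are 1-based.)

slow=1 fast=1: a[fast]=0, fast++
slow=1 fast=2: a[fast]=2≠0 swap→a[1]=2, slow++,fast++
slow=2 fast=3: a[fast]=0, fast++
slow=2 fast=4: a[fast]=2≠0 swap→a[2]=2, slow++,fast++
slow=3 fast=5: a[fast]=8≠0 swap→a[3]=8, slow++,fast++
slow=4 fast=6: a[fast]=1≠0 swap→a[4]=1, slow++,fast++
slow=5 fast=7: a[fast]=0, fast++
slow=5 fast=8: a[fast]=5≠0 swap→a[5]=5, slow++,fast++
slow=6 fast=9: a[fast]=0, fast++
slow=6 fast=10: a[fast]=0, fast++

[2, 2, 8, 1, 5, 0, 0, 0, 0, 0]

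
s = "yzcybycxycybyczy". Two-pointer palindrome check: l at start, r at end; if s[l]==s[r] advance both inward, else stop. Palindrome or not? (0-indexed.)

l=0 r=15: 'y'=='y', l++,r--
l=1 r=14: 'z'=='z', l++,r--
l=2 r=13: 'c'=='c', l++,r--
l=3 r=12: 'y'=='y', l++,r--
l=4 r=11: 'b'=='b', l++,r--
l=5 r=10: 'y'=='y', l++,r--
l=6 r=9: 'c'=='c', l++,r--
l=7 r=8: 'x'!='y', stop

not a palindrome (mismatch at 7,8)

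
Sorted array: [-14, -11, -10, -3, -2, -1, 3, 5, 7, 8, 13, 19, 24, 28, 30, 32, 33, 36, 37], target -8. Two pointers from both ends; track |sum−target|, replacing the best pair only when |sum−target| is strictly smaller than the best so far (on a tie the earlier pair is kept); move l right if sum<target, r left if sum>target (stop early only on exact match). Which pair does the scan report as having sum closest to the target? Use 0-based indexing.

pair (-11, 3) with sum -8 (|Δ|=0)

[0,18] -14+37=23 d=31 * → r--
[0,17] -14+36=22 d=30 * → r--
[0,16] -14+33=19 d=27 * → r--
[0,15] -14+32=18 d=26 * → r--
[0,14] -14+30=16 d=24 * → r--
[0,13] -14+28=14 d=22 * → r--
[0,12] -14+24=10 d=18 * → r--
[0,11] -14+19=5 d=13 * → r--
[0,10] -14+13=-1 d=7 * → r--
[0,9] -14+8=-6 d=2 * → r--
[0,8] -14+7=-7 d=1 * → r--
[0,7] -14+5=-9 d=1 → l++
[1,7] -11+5=-6 d=2 → r--
[1,6] -11+3=-8 d=0 * → stop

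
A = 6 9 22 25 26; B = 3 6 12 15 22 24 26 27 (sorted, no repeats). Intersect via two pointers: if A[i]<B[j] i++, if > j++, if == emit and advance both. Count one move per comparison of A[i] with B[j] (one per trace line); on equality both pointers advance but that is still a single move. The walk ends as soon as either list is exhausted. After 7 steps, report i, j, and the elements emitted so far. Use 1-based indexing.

i=4, j=7, emitted=[6, 22]

[i=1,j=1] 6>3 → j++
[i=1,j=2] 6==6 emit → i++,j++
[i=2,j=3] 9<12 → i++
[i=3,j=3] 22>12 → j++
[i=3,j=4] 22>15 → j++
[i=3,j=5] 22==22 emit → i++,j++
[i=4,j=6] 25>24 → j++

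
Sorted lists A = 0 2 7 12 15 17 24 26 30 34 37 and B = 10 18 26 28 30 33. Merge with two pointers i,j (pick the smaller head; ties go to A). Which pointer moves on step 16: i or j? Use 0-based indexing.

i=0 j=0: A[i]=0<=B[j]=10 take 0, i++
i=1 j=0: A[i]=2<=B[j]=10 take 2, i++
i=2 j=0: A[i]=7<=B[j]=10 take 7, i++
i=3 j=0: A[i]=12>B[j]=10 take 10, j++
i=3 j=1: A[i]=12<=B[j]=18 take 12, i++
i=4 j=1: A[i]=15<=B[j]=18 take 15, i++
i=5 j=1: A[i]=17<=B[j]=18 take 17, i++
i=6 j=1: A[i]=24>B[j]=18 take 18, j++
i=6 j=2: A[i]=24<=B[j]=26 take 24, i++
i=7 j=2: A[i]=26<=B[j]=26 take 26, i++
i=8 j=2: A[i]=30>B[j]=26 take 26, j++
i=8 j=3: A[i]=30>B[j]=28 take 28, j++
i=8 j=4: A[i]=30<=B[j]=30 take 30, i++
i=9 j=4: A[i]=34>B[j]=30 take 30, j++
i=9 j=5: A[i]=34>B[j]=33 take 33, j++
i=9 j=6: B done, take A[i]=34, i++

i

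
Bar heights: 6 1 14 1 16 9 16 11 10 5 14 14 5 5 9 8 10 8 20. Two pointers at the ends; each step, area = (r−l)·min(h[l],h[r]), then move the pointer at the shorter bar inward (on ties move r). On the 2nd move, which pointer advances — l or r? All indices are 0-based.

l

l=0 r=18: min(6,20)*18=108 best=108 *, l++
l=1 r=18: min(1,20)*17=17 best=108, l++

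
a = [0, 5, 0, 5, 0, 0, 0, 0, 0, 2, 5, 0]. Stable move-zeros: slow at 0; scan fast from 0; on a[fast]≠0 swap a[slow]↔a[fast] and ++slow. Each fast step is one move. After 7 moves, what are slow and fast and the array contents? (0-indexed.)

slow=2, fast=7, a=[5, 5, 0, 0, 0, 0, 0, 0, 0, 2, 5, 0]

(s=0,f=0) a[fast]=0 → fast++
(s=0,f=1) a[fast]=5≠0 swap→a[0]=5 → slow++,fast++
(s=1,f=2) a[fast]=0 → fast++
(s=1,f=3) a[fast]=5≠0 swap→a[1]=5 → slow++,fast++
(s=2,f=4) a[fast]=0 → fast++
(s=2,f=5) a[fast]=0 → fast++
(s=2,f=6) a[fast]=0 → fast++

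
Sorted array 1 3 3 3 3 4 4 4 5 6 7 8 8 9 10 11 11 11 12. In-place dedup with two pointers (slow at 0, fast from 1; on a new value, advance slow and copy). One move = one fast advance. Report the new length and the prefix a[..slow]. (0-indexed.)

length 11; prefix = [1, 3, 4, 5, 6, 7, 8, 9, 10, 11, 12]

(s=0,f=1) a[fast]=3≠a[slow]=1 write a[1]=3 → slow++,fast++
(s=1,f=2) a[fast]=3=a[slow] dup → fast++
(s=1,f=3) a[fast]=3=a[slow] dup → fast++
(s=1,f=4) a[fast]=3=a[slow] dup → fast++
(s=1,f=5) a[fast]=4≠a[slow]=3 write a[2]=4 → slow++,fast++
(s=2,f=6) a[fast]=4=a[slow] dup → fast++
(s=2,f=7) a[fast]=4=a[slow] dup → fast++
(s=2,f=8) a[fast]=5≠a[slow]=4 write a[3]=5 → slow++,fast++
(s=3,f=9) a[fast]=6≠a[slow]=5 write a[4]=6 → slow++,fast++
(s=4,f=10) a[fast]=7≠a[slow]=6 write a[5]=7 → slow++,fast++
(s=5,f=11) a[fast]=8≠a[slow]=7 write a[6]=8 → slow++,fast++
(s=6,f=12) a[fast]=8=a[slow] dup → fast++
(s=6,f=13) a[fast]=9≠a[slow]=8 write a[7]=9 → slow++,fast++
(s=7,f=14) a[fast]=10≠a[slow]=9 write a[8]=10 → slow++,fast++
(s=8,f=15) a[fast]=11≠a[slow]=10 write a[9]=11 → slow++,fast++
(s=9,f=16) a[fast]=11=a[slow] dup → fast++
(s=9,f=17) a[fast]=11=a[slow] dup → fast++
(s=9,f=18) a[fast]=12≠a[slow]=11 write a[10]=12 → slow++,fast++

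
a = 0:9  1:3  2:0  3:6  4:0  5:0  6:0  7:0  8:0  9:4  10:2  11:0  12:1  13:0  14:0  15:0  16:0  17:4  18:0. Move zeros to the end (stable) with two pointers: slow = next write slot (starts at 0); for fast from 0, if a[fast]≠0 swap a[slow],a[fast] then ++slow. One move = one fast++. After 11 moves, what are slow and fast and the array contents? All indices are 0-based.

(s=0,f=0) a[fast]=9≠0 swap→a[0]=9 → slow++,fast++
(s=1,f=1) a[fast]=3≠0 swap→a[1]=3 → slow++,fast++
(s=2,f=2) a[fast]=0 → fast++
(s=2,f=3) a[fast]=6≠0 swap→a[2]=6 → slow++,fast++
(s=3,f=4) a[fast]=0 → fast++
(s=3,f=5) a[fast]=0 → fast++
(s=3,f=6) a[fast]=0 → fast++
(s=3,f=7) a[fast]=0 → fast++
(s=3,f=8) a[fast]=0 → fast++
(s=3,f=9) a[fast]=4≠0 swap→a[3]=4 → slow++,fast++
(s=4,f=10) a[fast]=2≠0 swap→a[4]=2 → slow++,fast++

slow=5, fast=11, a=[9, 3, 6, 4, 2, 0, 0, 0, 0, 0, 0, 0, 1, 0, 0, 0, 0, 4, 0]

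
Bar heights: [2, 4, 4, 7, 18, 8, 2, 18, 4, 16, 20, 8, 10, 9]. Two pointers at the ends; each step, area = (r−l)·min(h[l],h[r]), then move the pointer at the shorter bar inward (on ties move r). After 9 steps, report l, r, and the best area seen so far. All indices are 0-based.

[0,13] min(2,9)*13=26 best=26 * → l++
[1,13] min(4,9)*12=48 best=48 * → l++
[2,13] min(4,9)*11=44 best=48 → l++
[3,13] min(7,9)*10=70 best=70 * → l++
[4,13] min(18,9)*9=81 best=81 * → r--
[4,12] min(18,10)*8=80 best=81 → r--
[4,11] min(18,8)*7=56 best=81 → r--
[4,10] min(18,20)*6=108 best=108 * → l++
[5,10] min(8,20)*5=40 best=108 → l++

l=6, r=10, best area=108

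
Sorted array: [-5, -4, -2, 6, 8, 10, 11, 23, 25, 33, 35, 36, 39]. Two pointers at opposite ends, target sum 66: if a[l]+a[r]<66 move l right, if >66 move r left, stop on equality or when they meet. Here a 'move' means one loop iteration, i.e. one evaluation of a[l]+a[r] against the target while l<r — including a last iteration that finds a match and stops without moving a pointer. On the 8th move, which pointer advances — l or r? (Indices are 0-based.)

[0,12] -5+39=34 <66 → l++
[1,12] -4+39=35 <66 → l++
[2,12] -2+39=37 <66 → l++
[3,12] 6+39=45 <66 → l++
[4,12] 8+39=47 <66 → l++
[5,12] 10+39=49 <66 → l++
[6,12] 11+39=50 <66 → l++
[7,12] 23+39=62 <66 → l++

l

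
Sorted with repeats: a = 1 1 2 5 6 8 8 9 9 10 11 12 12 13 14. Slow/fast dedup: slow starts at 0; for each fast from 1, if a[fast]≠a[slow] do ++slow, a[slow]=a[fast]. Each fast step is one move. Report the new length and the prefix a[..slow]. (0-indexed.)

length 11; prefix = [1, 2, 5, 6, 8, 9, 10, 11, 12, 13, 14]

slow=0 fast=1: a[fast]=1=a[slow] dup, fast++
slow=0 fast=2: a[fast]=2≠a[slow]=1 write a[1]=2, slow++,fast++
slow=1 fast=3: a[fast]=5≠a[slow]=2 write a[2]=5, slow++,fast++
slow=2 fast=4: a[fast]=6≠a[slow]=5 write a[3]=6, slow++,fast++
slow=3 fast=5: a[fast]=8≠a[slow]=6 write a[4]=8, slow++,fast++
slow=4 fast=6: a[fast]=8=a[slow] dup, fast++
slow=4 fast=7: a[fast]=9≠a[slow]=8 write a[5]=9, slow++,fast++
slow=5 fast=8: a[fast]=9=a[slow] dup, fast++
slow=5 fast=9: a[fast]=10≠a[slow]=9 write a[6]=10, slow++,fast++
slow=6 fast=10: a[fast]=11≠a[slow]=10 write a[7]=11, slow++,fast++
slow=7 fast=11: a[fast]=12≠a[slow]=11 write a[8]=12, slow++,fast++
slow=8 fast=12: a[fast]=12=a[slow] dup, fast++
slow=8 fast=13: a[fast]=13≠a[slow]=12 write a[9]=13, slow++,fast++
slow=9 fast=14: a[fast]=14≠a[slow]=13 write a[10]=14, slow++,fast++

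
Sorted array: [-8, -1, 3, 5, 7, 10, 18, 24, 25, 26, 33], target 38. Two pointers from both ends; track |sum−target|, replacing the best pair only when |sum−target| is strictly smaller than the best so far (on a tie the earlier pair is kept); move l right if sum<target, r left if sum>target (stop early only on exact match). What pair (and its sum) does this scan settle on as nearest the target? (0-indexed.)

l=0 r=10: -8+33=25 d=13 *, l++
l=1 r=10: -1+33=32 d=6 *, l++
l=2 r=10: 3+33=36 d=2 *, l++
l=3 r=10: 5+33=38 d=0 *, stop

pair (5, 33) with sum 38 (|Δ|=0)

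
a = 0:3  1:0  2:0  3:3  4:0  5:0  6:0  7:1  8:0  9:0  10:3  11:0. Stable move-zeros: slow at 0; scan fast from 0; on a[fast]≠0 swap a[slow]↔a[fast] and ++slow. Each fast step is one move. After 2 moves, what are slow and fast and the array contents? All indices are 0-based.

slow=1, fast=2, a=[3, 0, 0, 3, 0, 0, 0, 1, 0, 0, 3, 0]

slow=0 fast=0: a[fast]=3≠0 swap→a[0]=3, slow++,fast++
slow=1 fast=1: a[fast]=0, fast++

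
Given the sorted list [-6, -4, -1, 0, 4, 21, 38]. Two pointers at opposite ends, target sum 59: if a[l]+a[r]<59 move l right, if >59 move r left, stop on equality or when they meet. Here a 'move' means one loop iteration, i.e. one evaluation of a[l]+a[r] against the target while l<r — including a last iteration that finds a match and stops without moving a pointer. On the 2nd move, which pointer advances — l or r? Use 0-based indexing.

[0,6] -6+38=32 <59 → l++
[1,6] -4+38=34 <59 → l++

l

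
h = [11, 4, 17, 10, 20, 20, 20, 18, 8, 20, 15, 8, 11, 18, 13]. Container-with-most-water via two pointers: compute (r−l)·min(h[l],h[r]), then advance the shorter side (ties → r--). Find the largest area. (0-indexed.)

max area = 187

[0,14] min(11,13)*14=154 best=154 * → l++
[1,14] min(4,13)*13=52 best=154 → l++
[2,14] min(17,13)*12=156 best=156 * → r--
[2,13] min(17,18)*11=187 best=187 * → l++
[3,13] min(10,18)*10=100 best=187 → l++
[4,13] min(20,18)*9=162 best=187 → r--
[4,12] min(20,11)*8=88 best=187 → r--
[4,11] min(20,8)*7=56 best=187 → r--
[4,10] min(20,15)*6=90 best=187 → r--
[4,9] min(20,20)*5=100 best=187 → r--
[4,8] min(20,8)*4=32 best=187 → r--
[4,7] min(20,18)*3=54 best=187 → r--
[4,6] min(20,20)*2=40 best=187 → r--
[4,5] min(20,20)*1=20 best=187 → r--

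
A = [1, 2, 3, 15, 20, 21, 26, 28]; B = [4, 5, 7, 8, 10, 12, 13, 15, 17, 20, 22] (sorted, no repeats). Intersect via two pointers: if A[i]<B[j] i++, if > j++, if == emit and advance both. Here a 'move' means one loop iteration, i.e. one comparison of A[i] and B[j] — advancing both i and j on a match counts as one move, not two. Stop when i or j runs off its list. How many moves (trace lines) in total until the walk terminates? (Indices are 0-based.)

i=0 j=0: 1<4, i++
i=1 j=0: 2<4, i++
i=2 j=0: 3<4, i++
i=3 j=0: 15>4, j++
i=3 j=1: 15>5, j++
i=3 j=2: 15>7, j++
i=3 j=3: 15>8, j++
i=3 j=4: 15>10, j++
i=3 j=5: 15>12, j++
i=3 j=6: 15>13, j++
i=3 j=7: 15==15 emit, i++,j++
i=4 j=8: 20>17, j++
i=4 j=9: 20==20 emit, i++,j++
i=5 j=10: 21<22, i++
i=6 j=10: 26>22, j++

15 moves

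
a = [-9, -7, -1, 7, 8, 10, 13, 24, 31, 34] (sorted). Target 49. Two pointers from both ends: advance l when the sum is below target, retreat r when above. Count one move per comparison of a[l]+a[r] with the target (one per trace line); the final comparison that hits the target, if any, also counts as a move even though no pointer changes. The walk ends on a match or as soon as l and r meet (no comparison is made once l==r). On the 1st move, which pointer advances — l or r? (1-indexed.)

l

[1,10] -9+34=25 <49 → l++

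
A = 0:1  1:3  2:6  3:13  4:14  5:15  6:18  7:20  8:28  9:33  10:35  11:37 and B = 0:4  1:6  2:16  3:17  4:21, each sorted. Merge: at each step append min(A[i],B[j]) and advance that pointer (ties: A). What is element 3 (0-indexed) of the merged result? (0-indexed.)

i=0 j=0: A[i]=1<=B[j]=4 take 1, i++
i=1 j=0: A[i]=3<=B[j]=4 take 3, i++
i=2 j=0: A[i]=6>B[j]=4 take 4, j++
i=2 j=1: A[i]=6<=B[j]=6 take 6, i++
i=3 j=1: A[i]=13>B[j]=6 take 6, j++
i=3 j=2: A[i]=13<=B[j]=16 take 13, i++
i=4 j=2: A[i]=14<=B[j]=16 take 14, i++
i=5 j=2: A[i]=15<=B[j]=16 take 15, i++
i=6 j=2: A[i]=18>B[j]=16 take 16, j++
i=6 j=3: A[i]=18>B[j]=17 take 17, j++
i=6 j=4: A[i]=18<=B[j]=21 take 18, i++
i=7 j=4: A[i]=20<=B[j]=21 take 20, i++
i=8 j=4: A[i]=28>B[j]=21 take 21, j++
i=8 j=5: B done, take A[i]=28, i++
i=9 j=5: B done, take A[i]=33, i++
i=10 j=5: B done, take A[i]=35, i++
i=11 j=5: B done, take A[i]=37, i++

merged[3] = 6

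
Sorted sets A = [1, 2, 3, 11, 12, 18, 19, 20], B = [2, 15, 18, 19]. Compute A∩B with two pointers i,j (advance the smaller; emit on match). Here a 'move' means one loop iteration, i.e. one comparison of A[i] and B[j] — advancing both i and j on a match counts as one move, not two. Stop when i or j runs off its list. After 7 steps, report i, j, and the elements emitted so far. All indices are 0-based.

i=6, j=3, emitted=[2, 18]

[i=0,j=0] 1<2 → i++
[i=1,j=0] 2==2 emit → i++,j++
[i=2,j=1] 3<15 → i++
[i=3,j=1] 11<15 → i++
[i=4,j=1] 12<15 → i++
[i=5,j=1] 18>15 → j++
[i=5,j=2] 18==18 emit → i++,j++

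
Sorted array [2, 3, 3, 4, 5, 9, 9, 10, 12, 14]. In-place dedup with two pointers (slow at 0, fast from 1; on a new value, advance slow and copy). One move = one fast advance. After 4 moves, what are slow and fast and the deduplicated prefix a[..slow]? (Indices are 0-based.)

slow=3, fast=5, prefix=[2, 3, 4, 5]

(s=0,f=1) a[fast]=3≠a[slow]=2 write a[1]=3 → slow++,fast++
(s=1,f=2) a[fast]=3=a[slow] dup → fast++
(s=1,f=3) a[fast]=4≠a[slow]=3 write a[2]=4 → slow++,fast++
(s=2,f=4) a[fast]=5≠a[slow]=4 write a[3]=5 → slow++,fast++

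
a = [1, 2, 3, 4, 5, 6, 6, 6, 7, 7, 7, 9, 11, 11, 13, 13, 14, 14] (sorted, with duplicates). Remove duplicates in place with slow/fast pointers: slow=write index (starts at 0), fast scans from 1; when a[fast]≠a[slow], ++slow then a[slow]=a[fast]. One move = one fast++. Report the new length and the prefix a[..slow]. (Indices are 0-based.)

slow=0 fast=1: a[fast]=2≠a[slow]=1 write a[1]=2, slow++,fast++
slow=1 fast=2: a[fast]=3≠a[slow]=2 write a[2]=3, slow++,fast++
slow=2 fast=3: a[fast]=4≠a[slow]=3 write a[3]=4, slow++,fast++
slow=3 fast=4: a[fast]=5≠a[slow]=4 write a[4]=5, slow++,fast++
slow=4 fast=5: a[fast]=6≠a[slow]=5 write a[5]=6, slow++,fast++
slow=5 fast=6: a[fast]=6=a[slow] dup, fast++
slow=5 fast=7: a[fast]=6=a[slow] dup, fast++
slow=5 fast=8: a[fast]=7≠a[slow]=6 write a[6]=7, slow++,fast++
slow=6 fast=9: a[fast]=7=a[slow] dup, fast++
slow=6 fast=10: a[fast]=7=a[slow] dup, fast++
slow=6 fast=11: a[fast]=9≠a[slow]=7 write a[7]=9, slow++,fast++
slow=7 fast=12: a[fast]=11≠a[slow]=9 write a[8]=11, slow++,fast++
slow=8 fast=13: a[fast]=11=a[slow] dup, fast++
slow=8 fast=14: a[fast]=13≠a[slow]=11 write a[9]=13, slow++,fast++
slow=9 fast=15: a[fast]=13=a[slow] dup, fast++
slow=9 fast=16: a[fast]=14≠a[slow]=13 write a[10]=14, slow++,fast++
slow=10 fast=17: a[fast]=14=a[slow] dup, fast++

length 11; prefix = [1, 2, 3, 4, 5, 6, 7, 9, 11, 13, 14]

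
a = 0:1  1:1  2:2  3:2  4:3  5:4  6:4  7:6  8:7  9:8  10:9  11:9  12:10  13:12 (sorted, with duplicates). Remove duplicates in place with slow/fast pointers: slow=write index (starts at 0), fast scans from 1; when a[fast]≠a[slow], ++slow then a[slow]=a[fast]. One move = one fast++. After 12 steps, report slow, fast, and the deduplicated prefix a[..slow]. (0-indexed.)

(s=0,f=1) a[fast]=1=a[slow] dup → fast++
(s=0,f=2) a[fast]=2≠a[slow]=1 write a[1]=2 → slow++,fast++
(s=1,f=3) a[fast]=2=a[slow] dup → fast++
(s=1,f=4) a[fast]=3≠a[slow]=2 write a[2]=3 → slow++,fast++
(s=2,f=5) a[fast]=4≠a[slow]=3 write a[3]=4 → slow++,fast++
(s=3,f=6) a[fast]=4=a[slow] dup → fast++
(s=3,f=7) a[fast]=6≠a[slow]=4 write a[4]=6 → slow++,fast++
(s=4,f=8) a[fast]=7≠a[slow]=6 write a[5]=7 → slow++,fast++
(s=5,f=9) a[fast]=8≠a[slow]=7 write a[6]=8 → slow++,fast++
(s=6,f=10) a[fast]=9≠a[slow]=8 write a[7]=9 → slow++,fast++
(s=7,f=11) a[fast]=9=a[slow] dup → fast++
(s=7,f=12) a[fast]=10≠a[slow]=9 write a[8]=10 → slow++,fast++

slow=8, fast=13, prefix=[1, 2, 3, 4, 6, 7, 8, 9, 10]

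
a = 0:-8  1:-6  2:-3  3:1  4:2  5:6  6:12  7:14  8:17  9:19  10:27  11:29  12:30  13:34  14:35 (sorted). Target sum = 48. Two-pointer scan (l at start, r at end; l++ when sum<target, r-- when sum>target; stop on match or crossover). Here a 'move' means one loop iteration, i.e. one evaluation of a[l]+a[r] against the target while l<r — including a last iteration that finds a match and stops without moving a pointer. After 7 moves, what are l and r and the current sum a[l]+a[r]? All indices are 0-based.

l=7, r=14, sum=49

[0,14] -8+35=27 <48 → l++
[1,14] -6+35=29 <48 → l++
[2,14] -3+35=32 <48 → l++
[3,14] 1+35=36 <48 → l++
[4,14] 2+35=37 <48 → l++
[5,14] 6+35=41 <48 → l++
[6,14] 12+35=47 <48 → l++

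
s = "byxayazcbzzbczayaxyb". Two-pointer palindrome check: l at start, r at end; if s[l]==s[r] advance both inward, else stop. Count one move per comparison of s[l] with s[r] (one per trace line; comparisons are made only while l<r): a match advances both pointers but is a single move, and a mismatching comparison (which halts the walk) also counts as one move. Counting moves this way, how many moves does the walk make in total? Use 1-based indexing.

10 moves

l=1 r=20: 'b'=='b', l++,r--
l=2 r=19: 'y'=='y', l++,r--
l=3 r=18: 'x'=='x', l++,r--
l=4 r=17: 'a'=='a', l++,r--
l=5 r=16: 'y'=='y', l++,r--
l=6 r=15: 'a'=='a', l++,r--
l=7 r=14: 'z'=='z', l++,r--
l=8 r=13: 'c'=='c', l++,r--
l=9 r=12: 'b'=='b', l++,r--
l=10 r=11: 'z'=='z', l++,r--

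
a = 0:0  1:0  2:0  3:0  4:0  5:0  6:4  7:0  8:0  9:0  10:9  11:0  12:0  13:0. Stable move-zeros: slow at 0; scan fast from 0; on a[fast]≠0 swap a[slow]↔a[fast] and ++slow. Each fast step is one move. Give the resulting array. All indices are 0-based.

[4, 9, 0, 0, 0, 0, 0, 0, 0, 0, 0, 0, 0, 0]

slow=0 fast=0: a[fast]=0, fast++
slow=0 fast=1: a[fast]=0, fast++
slow=0 fast=2: a[fast]=0, fast++
slow=0 fast=3: a[fast]=0, fast++
slow=0 fast=4: a[fast]=0, fast++
slow=0 fast=5: a[fast]=0, fast++
slow=0 fast=6: a[fast]=4≠0 swap→a[0]=4, slow++,fast++
slow=1 fast=7: a[fast]=0, fast++
slow=1 fast=8: a[fast]=0, fast++
slow=1 fast=9: a[fast]=0, fast++
slow=1 fast=10: a[fast]=9≠0 swap→a[1]=9, slow++,fast++
slow=2 fast=11: a[fast]=0, fast++
slow=2 fast=12: a[fast]=0, fast++
slow=2 fast=13: a[fast]=0, fast++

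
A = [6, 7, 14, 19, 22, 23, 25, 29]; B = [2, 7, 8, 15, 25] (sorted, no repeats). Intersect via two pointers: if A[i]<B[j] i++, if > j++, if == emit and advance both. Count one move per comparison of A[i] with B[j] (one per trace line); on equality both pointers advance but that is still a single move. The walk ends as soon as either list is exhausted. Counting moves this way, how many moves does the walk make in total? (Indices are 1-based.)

i=1 j=1: 6>2, j++
i=1 j=2: 6<7, i++
i=2 j=2: 7==7 emit, i++,j++
i=3 j=3: 14>8, j++
i=3 j=4: 14<15, i++
i=4 j=4: 19>15, j++
i=4 j=5: 19<25, i++
i=5 j=5: 22<25, i++
i=6 j=5: 23<25, i++
i=7 j=5: 25==25 emit, i++,j++

10 moves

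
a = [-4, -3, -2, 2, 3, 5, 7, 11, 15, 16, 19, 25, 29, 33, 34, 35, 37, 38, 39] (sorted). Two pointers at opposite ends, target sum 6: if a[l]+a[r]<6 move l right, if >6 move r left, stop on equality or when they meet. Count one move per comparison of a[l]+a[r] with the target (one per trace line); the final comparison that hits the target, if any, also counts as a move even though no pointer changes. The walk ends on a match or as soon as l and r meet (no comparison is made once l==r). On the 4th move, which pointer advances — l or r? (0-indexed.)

r

[0,18] -4+39=35 >6 → r--
[0,17] -4+38=34 >6 → r--
[0,16] -4+37=33 >6 → r--
[0,15] -4+35=31 >6 → r--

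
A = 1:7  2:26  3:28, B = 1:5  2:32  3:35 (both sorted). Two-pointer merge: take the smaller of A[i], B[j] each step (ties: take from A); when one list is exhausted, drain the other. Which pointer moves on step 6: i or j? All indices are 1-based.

[i=1,j=1] A[i]=7>B[j]=5 take 5 → j++
[i=1,j=2] A[i]=7<=B[j]=32 take 7 → i++
[i=2,j=2] A[i]=26<=B[j]=32 take 26 → i++
[i=3,j=2] A[i]=28<=B[j]=32 take 28 → i++
[i=4,j=2] A done, take B[j]=32 → j++
[i=4,j=3] A done, take B[j]=35 → j++

j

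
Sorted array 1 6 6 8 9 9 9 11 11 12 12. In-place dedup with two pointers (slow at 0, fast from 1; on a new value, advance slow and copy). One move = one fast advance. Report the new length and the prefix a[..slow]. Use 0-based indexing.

(s=0,f=1) a[fast]=6≠a[slow]=1 write a[1]=6 → slow++,fast++
(s=1,f=2) a[fast]=6=a[slow] dup → fast++
(s=1,f=3) a[fast]=8≠a[slow]=6 write a[2]=8 → slow++,fast++
(s=2,f=4) a[fast]=9≠a[slow]=8 write a[3]=9 → slow++,fast++
(s=3,f=5) a[fast]=9=a[slow] dup → fast++
(s=3,f=6) a[fast]=9=a[slow] dup → fast++
(s=3,f=7) a[fast]=11≠a[slow]=9 write a[4]=11 → slow++,fast++
(s=4,f=8) a[fast]=11=a[slow] dup → fast++
(s=4,f=9) a[fast]=12≠a[slow]=11 write a[5]=12 → slow++,fast++
(s=5,f=10) a[fast]=12=a[slow] dup → fast++

length 6; prefix = [1, 6, 8, 9, 11, 12]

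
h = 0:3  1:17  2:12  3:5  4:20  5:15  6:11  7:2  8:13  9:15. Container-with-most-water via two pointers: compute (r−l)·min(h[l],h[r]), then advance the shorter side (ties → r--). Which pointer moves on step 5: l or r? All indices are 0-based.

r

[0,9] min(3,15)*9=27 best=27 * → l++
[1,9] min(17,15)*8=120 best=120 * → r--
[1,8] min(17,13)*7=91 best=120 → r--
[1,7] min(17,2)*6=12 best=120 → r--
[1,6] min(17,11)*5=55 best=120 → r--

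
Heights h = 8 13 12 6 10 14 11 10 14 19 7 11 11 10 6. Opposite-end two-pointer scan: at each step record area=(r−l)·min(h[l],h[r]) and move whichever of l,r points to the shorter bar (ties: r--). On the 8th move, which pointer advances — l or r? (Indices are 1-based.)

[1,15] min(8,6)*14=84 best=84 * → r--
[1,14] min(8,10)*13=104 best=104 * → l++
[2,14] min(13,10)*12=120 best=120 * → r--
[2,13] min(13,11)*11=121 best=121 * → r--
[2,12] min(13,11)*10=110 best=121 → r--
[2,11] min(13,7)*9=63 best=121 → r--
[2,10] min(13,19)*8=104 best=121 → l++
[3,10] min(12,19)*7=84 best=121 → l++

l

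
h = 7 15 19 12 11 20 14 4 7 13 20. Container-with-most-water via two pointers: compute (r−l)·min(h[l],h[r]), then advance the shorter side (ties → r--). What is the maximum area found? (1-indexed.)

l=1 r=11: min(7,20)*10=70 best=70 *, l++
l=2 r=11: min(15,20)*9=135 best=135 *, l++
l=3 r=11: min(19,20)*8=152 best=152 *, l++
l=4 r=11: min(12,20)*7=84 best=152, l++
l=5 r=11: min(11,20)*6=66 best=152, l++
l=6 r=11: min(20,20)*5=100 best=152, r--
l=6 r=10: min(20,13)*4=52 best=152, r--
l=6 r=9: min(20,7)*3=21 best=152, r--
l=6 r=8: min(20,4)*2=8 best=152, r--
l=6 r=7: min(20,14)*1=14 best=152, r--

max area = 152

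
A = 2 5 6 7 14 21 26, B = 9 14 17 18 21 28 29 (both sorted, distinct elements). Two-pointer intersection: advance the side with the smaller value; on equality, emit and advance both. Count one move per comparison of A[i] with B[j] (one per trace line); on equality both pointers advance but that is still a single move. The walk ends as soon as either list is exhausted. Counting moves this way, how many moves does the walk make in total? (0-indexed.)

10 moves

i=0 j=0: 2<9, i++
i=1 j=0: 5<9, i++
i=2 j=0: 6<9, i++
i=3 j=0: 7<9, i++
i=4 j=0: 14>9, j++
i=4 j=1: 14==14 emit, i++,j++
i=5 j=2: 21>17, j++
i=5 j=3: 21>18, j++
i=5 j=4: 21==21 emit, i++,j++
i=6 j=5: 26<28, i++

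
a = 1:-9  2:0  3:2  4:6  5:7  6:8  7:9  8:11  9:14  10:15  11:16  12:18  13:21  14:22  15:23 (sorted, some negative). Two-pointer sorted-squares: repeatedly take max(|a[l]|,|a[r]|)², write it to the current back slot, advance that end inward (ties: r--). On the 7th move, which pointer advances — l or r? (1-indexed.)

l=1 r=15: |-9|<=|23| out[15]=529, r--
l=1 r=14: |-9|<=|22| out[14]=484, r--
l=1 r=13: |-9|<=|21| out[13]=441, r--
l=1 r=12: |-9|<=|18| out[12]=324, r--
l=1 r=11: |-9|<=|16| out[11]=256, r--
l=1 r=10: |-9|<=|15| out[10]=225, r--
l=1 r=9: |-9|<=|14| out[9]=196, r--

r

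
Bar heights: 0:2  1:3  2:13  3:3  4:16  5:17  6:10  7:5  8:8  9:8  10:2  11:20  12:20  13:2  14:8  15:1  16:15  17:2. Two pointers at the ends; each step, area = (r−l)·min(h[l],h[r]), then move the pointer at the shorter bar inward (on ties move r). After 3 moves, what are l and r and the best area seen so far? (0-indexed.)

l=0 r=17: min(2,2)*17=34 best=34 *, r--
l=0 r=16: min(2,15)*16=32 best=34, l++
l=1 r=16: min(3,15)*15=45 best=45 *, l++

l=2, r=16, best area=45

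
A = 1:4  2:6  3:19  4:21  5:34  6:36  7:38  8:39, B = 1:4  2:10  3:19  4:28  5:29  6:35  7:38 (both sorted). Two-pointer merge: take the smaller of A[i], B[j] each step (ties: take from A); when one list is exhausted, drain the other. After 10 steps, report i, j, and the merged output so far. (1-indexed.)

i=1 j=1: A[i]=4<=B[j]=4 take 4, i++
i=2 j=1: A[i]=6>B[j]=4 take 4, j++
i=2 j=2: A[i]=6<=B[j]=10 take 6, i++
i=3 j=2: A[i]=19>B[j]=10 take 10, j++
i=3 j=3: A[i]=19<=B[j]=19 take 19, i++
i=4 j=3: A[i]=21>B[j]=19 take 19, j++
i=4 j=4: A[i]=21<=B[j]=28 take 21, i++
i=5 j=4: A[i]=34>B[j]=28 take 28, j++
i=5 j=5: A[i]=34>B[j]=29 take 29, j++
i=5 j=6: A[i]=34<=B[j]=35 take 34, i++

i=6, j=6, merged so far=[4, 4, 6, 10, 19, 19, 21, 28, 29, 34]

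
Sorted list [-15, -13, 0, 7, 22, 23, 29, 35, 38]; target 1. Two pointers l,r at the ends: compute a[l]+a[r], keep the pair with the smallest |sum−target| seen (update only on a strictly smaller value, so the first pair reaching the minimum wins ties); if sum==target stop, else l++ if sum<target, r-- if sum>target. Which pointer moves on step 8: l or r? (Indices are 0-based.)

l=0 r=8: -15+38=23 d=22 *, r--
l=0 r=7: -15+35=20 d=19 *, r--
l=0 r=6: -15+29=14 d=13 *, r--
l=0 r=5: -15+23=8 d=7 *, r--
l=0 r=4: -15+22=7 d=6 *, r--
l=0 r=3: -15+7=-8 d=9, l++
l=1 r=3: -13+7=-6 d=7, l++
l=2 r=3: 0+7=7 d=6, r--

r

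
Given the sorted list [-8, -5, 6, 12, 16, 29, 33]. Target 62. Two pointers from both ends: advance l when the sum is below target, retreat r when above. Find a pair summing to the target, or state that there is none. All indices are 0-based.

(29, 33)

[0,6] -8+33=25 <62 → l++
[1,6] -5+33=28 <62 → l++
[2,6] 6+33=39 <62 → l++
[3,6] 12+33=45 <62 → l++
[4,6] 16+33=49 <62 → l++
[5,6] 29+33=62 → found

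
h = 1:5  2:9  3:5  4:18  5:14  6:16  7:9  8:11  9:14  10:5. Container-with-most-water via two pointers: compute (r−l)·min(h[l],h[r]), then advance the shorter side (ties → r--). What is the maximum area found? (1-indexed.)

max area = 70

[1,10] min(5,5)*9=45 best=45 * → r--
[1,9] min(5,14)*8=40 best=45 → l++
[2,9] min(9,14)*7=63 best=63 * → l++
[3,9] min(5,14)*6=30 best=63 → l++
[4,9] min(18,14)*5=70 best=70 * → r--
[4,8] min(18,11)*4=44 best=70 → r--
[4,7] min(18,9)*3=27 best=70 → r--
[4,6] min(18,16)*2=32 best=70 → r--
[4,5] min(18,14)*1=14 best=70 → r--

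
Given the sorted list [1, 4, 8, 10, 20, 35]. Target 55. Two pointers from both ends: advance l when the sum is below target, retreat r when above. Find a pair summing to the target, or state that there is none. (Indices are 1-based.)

[1,6] 1+35=36 <55 → l++
[2,6] 4+35=39 <55 → l++
[3,6] 8+35=43 <55 → l++
[4,6] 10+35=45 <55 → l++
[5,6] 20+35=55 → found

(20, 35)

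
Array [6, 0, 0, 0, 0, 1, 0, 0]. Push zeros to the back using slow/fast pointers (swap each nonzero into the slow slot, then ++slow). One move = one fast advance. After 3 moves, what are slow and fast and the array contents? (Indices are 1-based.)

slow=1 fast=1: a[fast]=6≠0 swap→a[1]=6, slow++,fast++
slow=2 fast=2: a[fast]=0, fast++
slow=2 fast=3: a[fast]=0, fast++

slow=2, fast=4, a=[6, 0, 0, 0, 0, 1, 0, 0]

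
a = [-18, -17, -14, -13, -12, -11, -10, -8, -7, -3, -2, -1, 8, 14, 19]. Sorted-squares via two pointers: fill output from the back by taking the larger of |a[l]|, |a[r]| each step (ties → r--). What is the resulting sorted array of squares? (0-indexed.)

[1, 4, 9, 49, 64, 64, 100, 121, 144, 169, 196, 196, 289, 324, 361]

[0,14] |-18|<=|19| out[14]=361 → r--
[0,13] |-18|>|14| out[13]=324 → l++
[1,13] |-17|>|14| out[12]=289 → l++
[2,13] |-14|<=|14| out[11]=196 → r--
[2,12] |-14|>|8| out[10]=196 → l++
[3,12] |-13|>|8| out[9]=169 → l++
[4,12] |-12|>|8| out[8]=144 → l++
[5,12] |-11|>|8| out[7]=121 → l++
[6,12] |-10|>|8| out[6]=100 → l++
[7,12] |-8|<=|8| out[5]=64 → r--
[7,11] |-8|>|-1| out[4]=64 → l++
[8,11] |-7|>|-1| out[3]=49 → l++
[9,11] |-3|>|-1| out[2]=9 → l++
[10,11] |-2|>|-1| out[1]=4 → l++
[11,11] |-1|<=|-1| out[0]=1 → r--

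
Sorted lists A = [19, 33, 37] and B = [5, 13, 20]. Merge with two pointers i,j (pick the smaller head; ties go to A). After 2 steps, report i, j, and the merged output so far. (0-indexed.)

[i=0,j=0] A[i]=19>B[j]=5 take 5 → j++
[i=0,j=1] A[i]=19>B[j]=13 take 13 → j++

i=0, j=2, merged so far=[5, 13]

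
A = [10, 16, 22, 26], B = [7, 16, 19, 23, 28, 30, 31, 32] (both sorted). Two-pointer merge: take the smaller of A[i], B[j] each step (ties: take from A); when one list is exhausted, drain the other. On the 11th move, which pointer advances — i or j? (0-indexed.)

j

i=0 j=0: A[i]=10>B[j]=7 take 7, j++
i=0 j=1: A[i]=10<=B[j]=16 take 10, i++
i=1 j=1: A[i]=16<=B[j]=16 take 16, i++
i=2 j=1: A[i]=22>B[j]=16 take 16, j++
i=2 j=2: A[i]=22>B[j]=19 take 19, j++
i=2 j=3: A[i]=22<=B[j]=23 take 22, i++
i=3 j=3: A[i]=26>B[j]=23 take 23, j++
i=3 j=4: A[i]=26<=B[j]=28 take 26, i++
i=4 j=4: A done, take B[j]=28, j++
i=4 j=5: A done, take B[j]=30, j++
i=4 j=6: A done, take B[j]=31, j++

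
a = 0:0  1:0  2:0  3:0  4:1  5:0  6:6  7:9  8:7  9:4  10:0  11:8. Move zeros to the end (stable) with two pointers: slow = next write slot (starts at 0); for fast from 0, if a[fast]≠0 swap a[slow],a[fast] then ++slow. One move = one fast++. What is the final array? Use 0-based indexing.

slow=0 fast=0: a[fast]=0, fast++
slow=0 fast=1: a[fast]=0, fast++
slow=0 fast=2: a[fast]=0, fast++
slow=0 fast=3: a[fast]=0, fast++
slow=0 fast=4: a[fast]=1≠0 swap→a[0]=1, slow++,fast++
slow=1 fast=5: a[fast]=0, fast++
slow=1 fast=6: a[fast]=6≠0 swap→a[1]=6, slow++,fast++
slow=2 fast=7: a[fast]=9≠0 swap→a[2]=9, slow++,fast++
slow=3 fast=8: a[fast]=7≠0 swap→a[3]=7, slow++,fast++
slow=4 fast=9: a[fast]=4≠0 swap→a[4]=4, slow++,fast++
slow=5 fast=10: a[fast]=0, fast++
slow=5 fast=11: a[fast]=8≠0 swap→a[5]=8, slow++,fast++

[1, 6, 9, 7, 4, 8, 0, 0, 0, 0, 0, 0]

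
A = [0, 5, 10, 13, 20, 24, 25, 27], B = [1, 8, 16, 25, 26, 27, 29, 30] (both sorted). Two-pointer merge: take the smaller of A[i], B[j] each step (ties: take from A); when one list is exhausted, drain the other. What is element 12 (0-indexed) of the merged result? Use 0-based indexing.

[i=0,j=0] A[i]=0<=B[j]=1 take 0 → i++
[i=1,j=0] A[i]=5>B[j]=1 take 1 → j++
[i=1,j=1] A[i]=5<=B[j]=8 take 5 → i++
[i=2,j=1] A[i]=10>B[j]=8 take 8 → j++
[i=2,j=2] A[i]=10<=B[j]=16 take 10 → i++
[i=3,j=2] A[i]=13<=B[j]=16 take 13 → i++
[i=4,j=2] A[i]=20>B[j]=16 take 16 → j++
[i=4,j=3] A[i]=20<=B[j]=25 take 20 → i++
[i=5,j=3] A[i]=24<=B[j]=25 take 24 → i++
[i=6,j=3] A[i]=25<=B[j]=25 take 25 → i++
[i=7,j=3] A[i]=27>B[j]=25 take 25 → j++
[i=7,j=4] A[i]=27>B[j]=26 take 26 → j++
[i=7,j=5] A[i]=27<=B[j]=27 take 27 → i++
[i=8,j=5] A done, take B[j]=27 → j++
[i=8,j=6] A done, take B[j]=29 → j++
[i=8,j=7] A done, take B[j]=30 → j++

merged[12] = 27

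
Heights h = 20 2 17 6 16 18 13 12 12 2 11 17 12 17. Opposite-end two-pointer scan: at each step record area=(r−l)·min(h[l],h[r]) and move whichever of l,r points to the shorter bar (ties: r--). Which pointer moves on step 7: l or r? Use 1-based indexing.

r

l=1 r=14: min(20,17)*13=221 best=221 *, r--
l=1 r=13: min(20,12)*12=144 best=221, r--
l=1 r=12: min(20,17)*11=187 best=221, r--
l=1 r=11: min(20,11)*10=110 best=221, r--
l=1 r=10: min(20,2)*9=18 best=221, r--
l=1 r=9: min(20,12)*8=96 best=221, r--
l=1 r=8: min(20,12)*7=84 best=221, r--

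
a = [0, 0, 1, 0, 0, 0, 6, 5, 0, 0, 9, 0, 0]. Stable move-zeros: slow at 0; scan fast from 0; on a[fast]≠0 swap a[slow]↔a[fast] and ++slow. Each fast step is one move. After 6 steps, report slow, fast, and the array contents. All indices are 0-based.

slow=0 fast=0: a[fast]=0, fast++
slow=0 fast=1: a[fast]=0, fast++
slow=0 fast=2: a[fast]=1≠0 swap→a[0]=1, slow++,fast++
slow=1 fast=3: a[fast]=0, fast++
slow=1 fast=4: a[fast]=0, fast++
slow=1 fast=5: a[fast]=0, fast++

slow=1, fast=6, a=[1, 0, 0, 0, 0, 0, 6, 5, 0, 0, 9, 0, 0]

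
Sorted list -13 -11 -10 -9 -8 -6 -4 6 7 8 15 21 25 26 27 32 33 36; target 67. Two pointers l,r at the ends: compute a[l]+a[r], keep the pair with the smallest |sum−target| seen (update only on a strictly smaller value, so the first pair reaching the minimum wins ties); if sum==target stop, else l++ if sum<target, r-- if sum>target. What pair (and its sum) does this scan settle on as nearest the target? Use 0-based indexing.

pair (32, 36) with sum 68 (|Δ|=1)

[0,17] -13+36=23 d=44 * → l++
[1,17] -11+36=25 d=42 * → l++
[2,17] -10+36=26 d=41 * → l++
[3,17] -9+36=27 d=40 * → l++
[4,17] -8+36=28 d=39 * → l++
[5,17] -6+36=30 d=37 * → l++
[6,17] -4+36=32 d=35 * → l++
[7,17] 6+36=42 d=25 * → l++
[8,17] 7+36=43 d=24 * → l++
[9,17] 8+36=44 d=23 * → l++
[10,17] 15+36=51 d=16 * → l++
[11,17] 21+36=57 d=10 * → l++
[12,17] 25+36=61 d=6 * → l++
[13,17] 26+36=62 d=5 * → l++
[14,17] 27+36=63 d=4 * → l++
[15,17] 32+36=68 d=1 * → r--
[15,16] 32+33=65 d=2 → l++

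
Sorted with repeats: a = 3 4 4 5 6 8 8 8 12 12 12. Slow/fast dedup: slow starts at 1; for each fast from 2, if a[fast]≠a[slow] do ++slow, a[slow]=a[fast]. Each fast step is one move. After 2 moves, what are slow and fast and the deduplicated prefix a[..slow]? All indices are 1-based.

slow=1 fast=2: a[fast]=4≠a[slow]=3 write a[2]=4, slow++,fast++
slow=2 fast=3: a[fast]=4=a[slow] dup, fast++

slow=2, fast=4, prefix=[3, 4]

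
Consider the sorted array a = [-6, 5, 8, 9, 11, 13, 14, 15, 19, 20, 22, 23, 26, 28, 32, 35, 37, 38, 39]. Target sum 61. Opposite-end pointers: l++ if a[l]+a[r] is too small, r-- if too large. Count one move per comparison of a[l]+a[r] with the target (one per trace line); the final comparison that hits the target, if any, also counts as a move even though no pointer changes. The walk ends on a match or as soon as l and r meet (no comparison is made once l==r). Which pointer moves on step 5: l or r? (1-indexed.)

l

l=1 r=19: -6+39=33 <61, l++
l=2 r=19: 5+39=44 <61, l++
l=3 r=19: 8+39=47 <61, l++
l=4 r=19: 9+39=48 <61, l++
l=5 r=19: 11+39=50 <61, l++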